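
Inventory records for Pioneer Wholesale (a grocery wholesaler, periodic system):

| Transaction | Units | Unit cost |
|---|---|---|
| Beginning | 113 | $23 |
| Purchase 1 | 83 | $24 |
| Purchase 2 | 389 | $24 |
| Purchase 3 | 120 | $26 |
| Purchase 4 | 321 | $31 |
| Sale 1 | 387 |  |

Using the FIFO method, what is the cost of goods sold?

Sale 1 (387) [FIFO — oldest first]: 113 @ $23 + 83 @ $24 + 191 @ $24 = $9,175
Ending inventory: 198 @ $24 + 120 @ $26 + 321 @ $31 = $17,823
Check: goods available $26,998 = COGS $9,175 + ending $17,823

COGS = $9,175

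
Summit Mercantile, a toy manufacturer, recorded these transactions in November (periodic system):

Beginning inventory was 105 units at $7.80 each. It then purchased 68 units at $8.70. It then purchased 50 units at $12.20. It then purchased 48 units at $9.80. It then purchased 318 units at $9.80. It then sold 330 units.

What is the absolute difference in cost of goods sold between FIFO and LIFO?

$164.80

FIFO COGS: 105 @ $7.80 + 68 @ $8.70 + 50 @ $12.20 + 48 @ $9.80 + 59 @ $9.80 = $3,069.20
LIFO COGS: 318 @ $9.80 + 12 @ $9.80 = $3,234.00
Difference = |$3,069.20 − $3,234.00| = $164.80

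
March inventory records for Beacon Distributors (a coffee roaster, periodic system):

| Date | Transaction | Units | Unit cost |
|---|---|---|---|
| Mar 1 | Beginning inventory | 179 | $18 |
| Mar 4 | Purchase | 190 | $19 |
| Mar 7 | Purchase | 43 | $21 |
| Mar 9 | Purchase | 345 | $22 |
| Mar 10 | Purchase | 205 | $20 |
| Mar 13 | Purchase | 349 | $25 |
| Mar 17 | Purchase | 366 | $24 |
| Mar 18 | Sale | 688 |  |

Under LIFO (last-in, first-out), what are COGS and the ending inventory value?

Mar 18, 688 sold [LIFO — newest first]: 366 @ $24 + 322 @ $25 = $16,834
Ending inventory: 179 @ $18 + 190 @ $19 + 43 @ $21 + 345 @ $22 + 205 @ $20 + 27 @ $25 = $20,100

COGS = $16,834; ending inventory = $20,100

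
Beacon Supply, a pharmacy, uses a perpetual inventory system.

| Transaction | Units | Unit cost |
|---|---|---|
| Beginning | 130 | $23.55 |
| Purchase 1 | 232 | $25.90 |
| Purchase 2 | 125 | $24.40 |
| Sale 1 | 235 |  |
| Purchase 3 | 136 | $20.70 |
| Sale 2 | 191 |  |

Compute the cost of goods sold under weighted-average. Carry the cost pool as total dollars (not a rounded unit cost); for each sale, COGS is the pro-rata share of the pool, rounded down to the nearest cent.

After Beginning: 130 on hand, pool $3,061.50 (≈ $23.5500 each)
After Purchase 1: 362 on hand, pool $9,070.30 (≈ $25.0561 each)
After Purchase 2: 487 on hand, pool $12,120.30 (≈ $24.8877 each)
Sale 1, sell 235: 235/487 × $12,120.30 → $5,848.60
After Purchase 3: 388 on hand, pool $9,086.90 (≈ $23.4198 each)
Sale 2, sell 191: 191/388 × $9,086.90 → $4,473.19
Total COGS = $5,848.60 + $4,473.19 = $10,321.79
Ending inventory (cost pool remaining) = $4,613.71

COGS = $10,321.79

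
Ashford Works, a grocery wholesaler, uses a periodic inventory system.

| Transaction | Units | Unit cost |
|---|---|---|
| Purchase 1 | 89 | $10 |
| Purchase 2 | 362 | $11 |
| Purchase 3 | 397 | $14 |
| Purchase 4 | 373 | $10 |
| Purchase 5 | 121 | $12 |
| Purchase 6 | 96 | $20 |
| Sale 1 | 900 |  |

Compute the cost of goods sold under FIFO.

COGS = $10,950

Sale 1 (900) [FIFO — oldest first]: 89 @ $10 + 362 @ $11 + 397 @ $14 + 52 @ $10 = $10,950
Ending inventory: 321 @ $10 + 121 @ $12 + 96 @ $20 = $6,582
Check: goods available $17,532 = COGS $10,950 + ending $6,582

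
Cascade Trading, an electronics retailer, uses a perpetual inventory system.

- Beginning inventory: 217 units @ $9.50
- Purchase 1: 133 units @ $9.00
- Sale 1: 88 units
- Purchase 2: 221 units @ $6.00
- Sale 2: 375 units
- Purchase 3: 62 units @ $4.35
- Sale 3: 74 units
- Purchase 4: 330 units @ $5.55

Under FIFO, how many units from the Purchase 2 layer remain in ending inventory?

34

Sale 1 (88) [FIFO — oldest first]: 88 @ $9.50 = $836.00
Sale 2 (375) [FIFO — oldest first]: 129 @ $9.50 + 133 @ $9.00 + 113 @ $6.00 = $3,100.50
Sale 3 (74) [FIFO — oldest first]: 74 @ $6.00 = $444.00
Total COGS = $836.00 + $3,100.50 + $444.00 = $4,380.50
Ending inventory: 34 @ $6.00 + 62 @ $4.35 + 330 @ $5.55 = $2,305.20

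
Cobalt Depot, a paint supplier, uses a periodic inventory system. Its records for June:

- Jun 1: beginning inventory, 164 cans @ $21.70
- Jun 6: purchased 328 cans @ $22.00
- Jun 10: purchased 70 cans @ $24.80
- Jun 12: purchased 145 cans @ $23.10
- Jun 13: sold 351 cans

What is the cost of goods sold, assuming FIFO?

Jun 13, 351 sold [FIFO — oldest first]: 164 @ $21.70 + 187 @ $22.00 = $7,672.80
Ending inventory: 141 @ $22.00 + 70 @ $24.80 + 145 @ $23.10 = $8,187.50

COGS = $7,672.80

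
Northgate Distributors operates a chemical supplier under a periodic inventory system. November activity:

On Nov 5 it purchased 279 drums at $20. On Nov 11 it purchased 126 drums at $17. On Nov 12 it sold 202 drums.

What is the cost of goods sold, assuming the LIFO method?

COGS = $3,662

Nov 12, 202 sold [LIFO — newest first]: 126 @ $17 + 76 @ $20 = $3,662
Ending inventory: 203 @ $20 = $4,060
Check: goods available $7,722 = COGS $3,662 + ending $4,060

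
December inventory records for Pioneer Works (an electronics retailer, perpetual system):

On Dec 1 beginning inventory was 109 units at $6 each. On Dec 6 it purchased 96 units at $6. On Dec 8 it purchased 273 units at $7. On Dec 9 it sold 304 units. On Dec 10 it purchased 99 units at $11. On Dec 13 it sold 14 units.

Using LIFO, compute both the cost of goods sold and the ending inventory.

COGS = $2,251; ending inventory = $1,979

Dec 9, 304 sold [LIFO — newest first]: 273 @ $7 + 31 @ $6 = $2,097
Dec 13, 14 sold [LIFO — newest first]: 14 @ $11 = $154
Total COGS = $2,097 + $154 = $2,251
Ending inventory: 109 @ $6 + 65 @ $6 + 85 @ $11 = $1,979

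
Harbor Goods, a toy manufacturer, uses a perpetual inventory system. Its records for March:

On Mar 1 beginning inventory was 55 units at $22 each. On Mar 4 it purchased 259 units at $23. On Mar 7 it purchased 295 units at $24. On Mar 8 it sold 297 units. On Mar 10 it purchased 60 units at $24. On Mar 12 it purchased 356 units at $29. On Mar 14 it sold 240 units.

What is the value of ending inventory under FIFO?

Mar 8, 297 sold [FIFO — oldest first]: 55 @ $22 + 242 @ $23 = $6,776
Mar 14, 240 sold [FIFO — oldest first]: 17 @ $23 + 223 @ $24 = $5,743
Total COGS = $6,776 + $5,743 = $12,519
Ending inventory: 72 @ $24 + 60 @ $24 + 356 @ $29 = $13,492

Ending inventory = $13,492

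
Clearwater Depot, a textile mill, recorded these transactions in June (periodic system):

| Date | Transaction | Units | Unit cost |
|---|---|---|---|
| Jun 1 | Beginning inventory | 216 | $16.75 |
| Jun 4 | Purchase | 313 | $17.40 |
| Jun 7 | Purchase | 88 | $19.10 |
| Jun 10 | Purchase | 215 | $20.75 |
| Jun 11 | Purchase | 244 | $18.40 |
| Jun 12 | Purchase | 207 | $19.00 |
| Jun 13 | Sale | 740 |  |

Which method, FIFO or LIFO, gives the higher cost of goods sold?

LIFO

FIFO COGS: 216 @ $16.75 + 313 @ $17.40 + 88 @ $19.10 + 123 @ $20.75 = $13,297.25
LIFO COGS: 207 @ $19.00 + 244 @ $18.40 + 215 @ $20.75 + 74 @ $19.10 = $14,297.25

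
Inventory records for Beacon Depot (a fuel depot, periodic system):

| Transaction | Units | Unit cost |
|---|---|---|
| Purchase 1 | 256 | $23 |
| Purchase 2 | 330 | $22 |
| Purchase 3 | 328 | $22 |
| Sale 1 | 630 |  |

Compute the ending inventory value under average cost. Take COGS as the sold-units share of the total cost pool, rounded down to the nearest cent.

Ending inventory = $6,327.55

Sale 1, sell 630: 630/914 × $20,364.00 → $14,036.45
Ending inventory (cost pool remaining) = $6,327.55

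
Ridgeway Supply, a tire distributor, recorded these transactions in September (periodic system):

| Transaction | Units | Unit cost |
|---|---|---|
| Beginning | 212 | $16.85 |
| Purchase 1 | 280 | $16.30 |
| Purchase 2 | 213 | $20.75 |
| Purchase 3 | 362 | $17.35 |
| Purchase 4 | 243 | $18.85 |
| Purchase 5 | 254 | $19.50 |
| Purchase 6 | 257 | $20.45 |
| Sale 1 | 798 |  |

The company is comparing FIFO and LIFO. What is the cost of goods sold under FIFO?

FIFO COGS: 212 @ $16.85 + 280 @ $16.30 + 213 @ $20.75 + 93 @ $17.35 = $14,169.50
LIFO COGS: 257 @ $20.45 + 254 @ $19.50 + 243 @ $18.85 + 44 @ $17.35 = $15,552.60

COGS = $14,169.50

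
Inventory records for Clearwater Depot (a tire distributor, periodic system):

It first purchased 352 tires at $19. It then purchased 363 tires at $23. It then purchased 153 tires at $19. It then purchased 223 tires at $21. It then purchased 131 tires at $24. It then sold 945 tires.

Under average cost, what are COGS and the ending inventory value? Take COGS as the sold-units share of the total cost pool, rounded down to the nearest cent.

COGS = $19,929.29; ending inventory = $5,841.71

Sale 1, sell 945: 945/1222 × $25,771.00 → $19,929.29
Ending inventory (cost pool remaining) = $5,841.71
Check: goods available $25,771.00 = COGS $19,929.29 + ending $5,841.71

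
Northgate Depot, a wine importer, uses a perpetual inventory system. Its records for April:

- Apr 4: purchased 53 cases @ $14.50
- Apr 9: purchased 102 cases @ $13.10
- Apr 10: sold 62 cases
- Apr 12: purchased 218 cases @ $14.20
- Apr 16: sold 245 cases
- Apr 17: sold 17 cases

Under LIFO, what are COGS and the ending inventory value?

COGS = $4,489.80; ending inventory = $710.50

Apr 10, 62 sold [LIFO — newest first]: 62 @ $13.10 = $812.20
Apr 16, 245 sold [LIFO — newest first]: 218 @ $14.20 + 27 @ $13.10 = $3,449.30
Apr 17, 17 sold [LIFO — newest first]: 13 @ $13.10 + 4 @ $14.50 = $228.30
Total COGS = $812.20 + $3,449.30 + $228.30 = $4,489.80
Ending inventory: 49 @ $14.50 = $710.50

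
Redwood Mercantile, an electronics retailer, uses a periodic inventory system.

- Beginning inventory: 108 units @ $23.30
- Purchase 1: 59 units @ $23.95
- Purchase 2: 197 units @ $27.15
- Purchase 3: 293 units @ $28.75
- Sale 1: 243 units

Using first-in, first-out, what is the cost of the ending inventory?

Sale 1 (243) [FIFO — oldest first]: 108 @ $23.30 + 59 @ $23.95 + 76 @ $27.15 = $5,992.85
Ending inventory: 121 @ $27.15 + 293 @ $28.75 = $11,708.90

Ending inventory = $11,708.90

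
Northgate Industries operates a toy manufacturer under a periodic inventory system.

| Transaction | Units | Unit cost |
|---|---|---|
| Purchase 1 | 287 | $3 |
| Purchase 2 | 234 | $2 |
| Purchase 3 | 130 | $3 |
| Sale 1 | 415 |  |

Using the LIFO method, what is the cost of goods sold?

Sale 1 (415) [LIFO — newest first]: 130 @ $3 + 234 @ $2 + 51 @ $3 = $1,011
Ending inventory: 236 @ $3 = $708

COGS = $1,011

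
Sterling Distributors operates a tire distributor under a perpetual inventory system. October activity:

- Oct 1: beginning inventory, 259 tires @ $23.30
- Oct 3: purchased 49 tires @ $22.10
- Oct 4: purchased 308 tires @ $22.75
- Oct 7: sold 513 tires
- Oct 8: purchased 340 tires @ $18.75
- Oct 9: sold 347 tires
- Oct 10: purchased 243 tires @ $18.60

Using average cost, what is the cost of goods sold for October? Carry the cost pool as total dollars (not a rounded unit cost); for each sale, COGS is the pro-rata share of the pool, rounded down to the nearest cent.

COGS = $18,606.30

After Oct 1: 259 on hand, pool $6,034.70 (≈ $23.3000 each)
After Oct 3: 308 on hand, pool $7,117.60 (≈ $23.1091 each)
After Oct 4: 616 on hand, pool $14,124.60 (≈ $22.9295 each)
Oct 7, sell 513: 513/616 × $14,124.60 → $11,762.85
After Oct 8: 443 on hand, pool $8,736.75 (≈ $19.7218 each)
Oct 9, sell 347: 347/443 × $8,736.75 → $6,843.45
After Oct 10: 339 on hand, pool $6,413.10 (≈ $18.9177 each)
Total COGS = $11,762.85 + $6,843.45 = $18,606.30
Ending inventory (cost pool remaining) = $6,413.10
Check: goods available $25,019.40 = COGS $18,606.30 + ending $6,413.10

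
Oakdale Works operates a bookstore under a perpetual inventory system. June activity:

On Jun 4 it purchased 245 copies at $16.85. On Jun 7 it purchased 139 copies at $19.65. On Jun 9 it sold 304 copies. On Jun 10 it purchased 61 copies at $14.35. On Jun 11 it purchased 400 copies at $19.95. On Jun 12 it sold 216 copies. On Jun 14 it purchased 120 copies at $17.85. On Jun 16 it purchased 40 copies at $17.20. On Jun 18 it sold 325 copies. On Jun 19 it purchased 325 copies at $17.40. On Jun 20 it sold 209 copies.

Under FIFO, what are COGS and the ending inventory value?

COGS = $19,397.55; ending inventory = $4,802.40

Jun 9, 304 sold [FIFO — oldest first]: 245 @ $16.85 + 59 @ $19.65 = $5,287.60
Jun 12, 216 sold [FIFO — oldest first]: 80 @ $19.65 + 61 @ $14.35 + 75 @ $19.95 = $3,943.60
Jun 18, 325 sold [FIFO — oldest first]: 325 @ $19.95 = $6,483.75
Jun 20, 209 sold [FIFO — oldest first]: 120 @ $17.85 + 40 @ $17.20 + 49 @ $17.40 = $3,682.60
Total COGS = $5,287.60 + $3,943.60 + $6,483.75 + $3,682.60 = $19,397.55
Ending inventory: 276 @ $17.40 = $4,802.40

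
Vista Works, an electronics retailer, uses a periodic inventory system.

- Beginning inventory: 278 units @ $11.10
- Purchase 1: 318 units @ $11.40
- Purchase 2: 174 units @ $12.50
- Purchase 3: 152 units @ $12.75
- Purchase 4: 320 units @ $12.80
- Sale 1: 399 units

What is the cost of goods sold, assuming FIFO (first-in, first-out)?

Sale 1 (399) [FIFO — oldest first]: 278 @ $11.10 + 121 @ $11.40 = $4,465.20
Ending inventory: 197 @ $11.40 + 174 @ $12.50 + 152 @ $12.75 + 320 @ $12.80 = $10,454.80

COGS = $4,465.20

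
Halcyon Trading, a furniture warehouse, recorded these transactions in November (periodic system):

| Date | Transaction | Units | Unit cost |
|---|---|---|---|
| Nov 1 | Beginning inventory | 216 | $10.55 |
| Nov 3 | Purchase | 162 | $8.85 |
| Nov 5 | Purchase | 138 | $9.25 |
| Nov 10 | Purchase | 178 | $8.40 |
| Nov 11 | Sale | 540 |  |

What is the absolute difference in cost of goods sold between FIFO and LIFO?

FIFO COGS: 216 @ $10.55 + 162 @ $8.85 + 138 @ $9.25 + 24 @ $8.40 = $5,190.60
LIFO COGS: 178 @ $8.40 + 138 @ $9.25 + 162 @ $8.85 + 62 @ $10.55 = $4,859.50
Difference = |$5,190.60 − $4,859.50| = $331.10

$331.10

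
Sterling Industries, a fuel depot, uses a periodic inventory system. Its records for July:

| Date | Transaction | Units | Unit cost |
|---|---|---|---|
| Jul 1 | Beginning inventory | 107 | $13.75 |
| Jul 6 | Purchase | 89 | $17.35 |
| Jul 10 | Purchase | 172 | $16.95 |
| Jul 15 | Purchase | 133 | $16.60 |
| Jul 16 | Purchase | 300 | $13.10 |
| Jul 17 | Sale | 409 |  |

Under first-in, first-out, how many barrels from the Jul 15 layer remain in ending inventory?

92

Jul 17, 409 sold [FIFO — oldest first]: 107 @ $13.75 + 89 @ $17.35 + 172 @ $16.95 + 41 @ $16.60 = $6,611.40
Ending inventory: 92 @ $16.60 + 300 @ $13.10 = $5,457.20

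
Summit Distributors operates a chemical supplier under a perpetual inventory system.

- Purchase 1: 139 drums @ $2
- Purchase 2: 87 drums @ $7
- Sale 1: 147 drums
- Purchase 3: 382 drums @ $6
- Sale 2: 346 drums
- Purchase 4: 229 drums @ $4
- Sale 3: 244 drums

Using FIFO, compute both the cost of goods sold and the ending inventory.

Sale 1 (147) [FIFO — oldest first]: 139 @ $2 + 8 @ $7 = $334
Sale 2 (346) [FIFO — oldest first]: 79 @ $7 + 267 @ $6 = $2,155
Sale 3 (244) [FIFO — oldest first]: 115 @ $6 + 129 @ $4 = $1,206
Total COGS = $334 + $2,155 + $1,206 = $3,695
Ending inventory: 100 @ $4 = $400

COGS = $3,695; ending inventory = $400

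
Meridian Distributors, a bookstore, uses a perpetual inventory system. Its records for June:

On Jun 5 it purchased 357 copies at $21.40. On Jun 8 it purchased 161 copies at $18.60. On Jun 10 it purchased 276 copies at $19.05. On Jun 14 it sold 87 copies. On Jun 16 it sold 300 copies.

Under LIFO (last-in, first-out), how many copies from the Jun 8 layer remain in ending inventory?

Jun 14, 87 sold [LIFO — newest first]: 87 @ $19.05 = $1,657.35
Jun 16, 300 sold [LIFO — newest first]: 189 @ $19.05 + 111 @ $18.60 = $5,665.05
Total COGS = $1,657.35 + $5,665.05 = $7,322.40
Ending inventory: 357 @ $21.40 + 50 @ $18.60 = $8,569.80

50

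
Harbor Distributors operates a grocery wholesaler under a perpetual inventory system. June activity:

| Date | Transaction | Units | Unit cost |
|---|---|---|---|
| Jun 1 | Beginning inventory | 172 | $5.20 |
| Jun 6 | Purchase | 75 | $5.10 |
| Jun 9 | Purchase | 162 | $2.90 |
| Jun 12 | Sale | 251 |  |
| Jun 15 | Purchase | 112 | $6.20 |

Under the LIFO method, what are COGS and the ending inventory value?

COGS = $925.10; ending inventory = $1,516.00

Jun 12, 251 sold [LIFO — newest first]: 162 @ $2.90 + 75 @ $5.10 + 14 @ $5.20 = $925.10
Ending inventory: 158 @ $5.20 + 112 @ $6.20 = $1,516.00
Check: goods available $2,441.10 = COGS $925.10 + ending $1,516.00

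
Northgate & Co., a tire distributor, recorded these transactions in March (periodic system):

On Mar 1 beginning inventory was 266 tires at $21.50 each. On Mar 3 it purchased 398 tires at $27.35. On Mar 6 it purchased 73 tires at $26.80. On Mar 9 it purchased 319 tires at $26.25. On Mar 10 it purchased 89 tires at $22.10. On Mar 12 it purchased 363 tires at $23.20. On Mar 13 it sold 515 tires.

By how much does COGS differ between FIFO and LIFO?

FIFO COGS: 266 @ $21.50 + 249 @ $27.35 = $12,529.15
LIFO COGS: 363 @ $23.20 + 89 @ $22.10 + 63 @ $26.25 = $12,042.25
Difference = |$12,529.15 − $12,042.25| = $486.90

$486.90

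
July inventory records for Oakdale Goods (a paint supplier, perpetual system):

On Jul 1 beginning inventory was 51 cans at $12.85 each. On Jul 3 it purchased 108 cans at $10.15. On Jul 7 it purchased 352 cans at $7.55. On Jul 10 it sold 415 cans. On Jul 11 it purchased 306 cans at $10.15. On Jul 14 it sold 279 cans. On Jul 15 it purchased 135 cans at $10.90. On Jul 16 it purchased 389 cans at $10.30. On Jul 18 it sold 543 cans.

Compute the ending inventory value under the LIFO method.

Ending inventory = $1,193.30

Jul 10, 415 sold [LIFO — newest first]: 352 @ $7.55 + 63 @ $10.15 = $3,297.05
Jul 14, 279 sold [LIFO — newest first]: 279 @ $10.15 = $2,831.85
Jul 18, 543 sold [LIFO — newest first]: 389 @ $10.30 + 135 @ $10.90 + 19 @ $10.15 = $5,671.05
Total COGS = $3,297.05 + $2,831.85 + $5,671.05 = $11,799.95
Ending inventory: 51 @ $12.85 + 45 @ $10.15 + 8 @ $10.15 = $1,193.30
Check: goods available $12,993.25 = COGS $11,799.95 + ending $1,193.30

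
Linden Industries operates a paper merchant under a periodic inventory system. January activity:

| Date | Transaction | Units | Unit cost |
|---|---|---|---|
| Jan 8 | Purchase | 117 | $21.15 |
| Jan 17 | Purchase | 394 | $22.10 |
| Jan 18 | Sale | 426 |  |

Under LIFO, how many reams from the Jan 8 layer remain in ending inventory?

85

Jan 18, 426 sold [LIFO — newest first]: 394 @ $22.10 + 32 @ $21.15 = $9,384.20
Ending inventory: 85 @ $21.15 = $1,797.75
Check: goods available $11,181.95 = COGS $9,384.20 + ending $1,797.75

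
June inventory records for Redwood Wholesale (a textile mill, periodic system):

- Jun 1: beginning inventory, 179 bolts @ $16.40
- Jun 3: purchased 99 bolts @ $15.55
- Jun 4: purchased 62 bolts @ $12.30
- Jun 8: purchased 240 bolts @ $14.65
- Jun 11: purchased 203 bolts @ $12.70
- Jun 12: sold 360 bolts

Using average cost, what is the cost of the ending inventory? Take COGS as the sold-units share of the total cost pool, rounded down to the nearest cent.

Jun 12, sell 360: 360/783 × $11,331.75 → $5,210.00
Ending inventory (cost pool remaining) = $6,121.75
Check: goods available $11,331.75 = COGS $5,210.00 + ending $6,121.75

Ending inventory = $6,121.75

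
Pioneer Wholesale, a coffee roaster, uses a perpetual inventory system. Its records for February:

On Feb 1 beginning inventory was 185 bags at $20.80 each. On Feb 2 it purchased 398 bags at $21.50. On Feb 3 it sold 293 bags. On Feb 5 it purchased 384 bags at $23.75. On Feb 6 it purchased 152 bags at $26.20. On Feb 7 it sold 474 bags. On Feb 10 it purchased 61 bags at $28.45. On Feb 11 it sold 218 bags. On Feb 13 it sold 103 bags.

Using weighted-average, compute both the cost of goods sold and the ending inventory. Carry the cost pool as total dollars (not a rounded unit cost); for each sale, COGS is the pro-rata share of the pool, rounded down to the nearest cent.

COGS = $25,026.68; ending inventory = $2,216.17

After Feb 1: 185 on hand, pool $3,848.00 (≈ $20.8000 each)
After Feb 2: 583 on hand, pool $12,405.00 (≈ $21.2779 each)
Feb 3, sell 293: 293/583 × $12,405.00 → $6,234.41
After Feb 5: 674 on hand, pool $15,290.59 (≈ $22.6863 each)
After Feb 6: 826 on hand, pool $19,272.99 (≈ $23.3329 each)
Feb 7, sell 474: 474/826 × $19,272.99 → $11,059.80
After Feb 10: 413 on hand, pool $9,948.64 (≈ $24.0887 each)
Feb 11, sell 218: 218/413 × $9,948.64 → $5,251.34
Feb 13, sell 103: 103/195 × $4,697.30 → $2,481.13
Total COGS = $6,234.41 + $11,059.80 + $5,251.34 + $2,481.13 = $25,026.68
Ending inventory (cost pool remaining) = $2,216.17
Check: goods available $27,242.85 = COGS $25,026.68 + ending $2,216.17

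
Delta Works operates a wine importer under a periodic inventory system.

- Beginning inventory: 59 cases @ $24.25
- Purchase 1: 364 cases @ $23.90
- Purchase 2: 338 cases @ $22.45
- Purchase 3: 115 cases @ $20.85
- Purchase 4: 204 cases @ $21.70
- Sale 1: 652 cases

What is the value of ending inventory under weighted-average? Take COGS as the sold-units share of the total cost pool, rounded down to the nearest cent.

Ending inventory = $9,726.30

Sale 1, sell 652: 652/1080 × $24,543.00 → $14,816.70
Ending inventory (cost pool remaining) = $9,726.30
Check: goods available $24,543.00 = COGS $14,816.70 + ending $9,726.30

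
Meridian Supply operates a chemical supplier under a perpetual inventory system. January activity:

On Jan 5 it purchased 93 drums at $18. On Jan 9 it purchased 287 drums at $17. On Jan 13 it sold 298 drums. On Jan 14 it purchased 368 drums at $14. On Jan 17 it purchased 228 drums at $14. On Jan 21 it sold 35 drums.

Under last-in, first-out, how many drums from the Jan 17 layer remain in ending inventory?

Jan 13, 298 sold [LIFO — newest first]: 287 @ $17 + 11 @ $18 = $5,077
Jan 21, 35 sold [LIFO — newest first]: 35 @ $14 = $490
Total COGS = $5,077 + $490 = $5,567
Ending inventory: 82 @ $18 + 368 @ $14 + 193 @ $14 = $9,330

193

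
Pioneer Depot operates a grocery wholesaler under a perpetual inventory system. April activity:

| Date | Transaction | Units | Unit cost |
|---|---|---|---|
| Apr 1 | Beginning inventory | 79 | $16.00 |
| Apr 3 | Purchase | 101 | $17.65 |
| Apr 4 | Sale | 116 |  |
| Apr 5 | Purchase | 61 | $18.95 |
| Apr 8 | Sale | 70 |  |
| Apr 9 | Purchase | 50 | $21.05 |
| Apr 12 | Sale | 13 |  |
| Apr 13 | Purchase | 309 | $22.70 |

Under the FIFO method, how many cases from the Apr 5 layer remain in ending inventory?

42

Apr 4, 116 sold [FIFO — oldest first]: 79 @ $16.00 + 37 @ $17.65 = $1,917.05
Apr 8, 70 sold [FIFO — oldest first]: 64 @ $17.65 + 6 @ $18.95 = $1,243.30
Apr 12, 13 sold [FIFO — oldest first]: 13 @ $18.95 = $246.35
Total COGS = $1,917.05 + $1,243.30 + $246.35 = $3,406.70
Ending inventory: 42 @ $18.95 + 50 @ $21.05 + 309 @ $22.70 = $8,862.70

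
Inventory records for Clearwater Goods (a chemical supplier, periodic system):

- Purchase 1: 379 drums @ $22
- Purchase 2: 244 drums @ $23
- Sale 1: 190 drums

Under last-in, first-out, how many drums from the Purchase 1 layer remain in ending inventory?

379

Sale 1 (190) [LIFO — newest first]: 190 @ $23 = $4,370
Ending inventory: 379 @ $22 + 54 @ $23 = $9,580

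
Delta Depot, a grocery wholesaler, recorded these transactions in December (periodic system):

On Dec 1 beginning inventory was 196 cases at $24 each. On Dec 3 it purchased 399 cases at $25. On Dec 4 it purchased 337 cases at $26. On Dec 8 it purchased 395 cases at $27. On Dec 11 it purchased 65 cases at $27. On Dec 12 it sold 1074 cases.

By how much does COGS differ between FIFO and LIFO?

$832

FIFO COGS: 196 @ $24 + 399 @ $25 + 337 @ $26 + 142 @ $27 = $27,275
LIFO COGS: 65 @ $27 + 395 @ $27 + 337 @ $26 + 277 @ $25 = $28,107
Difference = |$27,275 − $28,107| = $832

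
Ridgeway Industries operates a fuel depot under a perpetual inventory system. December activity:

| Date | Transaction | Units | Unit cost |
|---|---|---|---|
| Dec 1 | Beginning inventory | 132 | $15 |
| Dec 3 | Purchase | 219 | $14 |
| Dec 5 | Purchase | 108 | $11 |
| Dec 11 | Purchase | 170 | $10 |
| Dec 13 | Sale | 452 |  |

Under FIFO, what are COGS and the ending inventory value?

Dec 13, 452 sold [FIFO — oldest first]: 132 @ $15 + 219 @ $14 + 101 @ $11 = $6,157
Ending inventory: 7 @ $11 + 170 @ $10 = $1,777
Check: goods available $7,934 = COGS $6,157 + ending $1,777

COGS = $6,157; ending inventory = $1,777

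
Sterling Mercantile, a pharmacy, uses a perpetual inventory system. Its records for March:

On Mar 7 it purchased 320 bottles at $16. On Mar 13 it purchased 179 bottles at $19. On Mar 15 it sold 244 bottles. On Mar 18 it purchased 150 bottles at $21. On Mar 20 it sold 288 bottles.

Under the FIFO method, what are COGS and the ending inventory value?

Mar 15, 244 sold [FIFO — oldest first]: 244 @ $16 = $3,904
Mar 20, 288 sold [FIFO — oldest first]: 76 @ $16 + 179 @ $19 + 33 @ $21 = $5,310
Total COGS = $3,904 + $5,310 = $9,214
Ending inventory: 117 @ $21 = $2,457

COGS = $9,214; ending inventory = $2,457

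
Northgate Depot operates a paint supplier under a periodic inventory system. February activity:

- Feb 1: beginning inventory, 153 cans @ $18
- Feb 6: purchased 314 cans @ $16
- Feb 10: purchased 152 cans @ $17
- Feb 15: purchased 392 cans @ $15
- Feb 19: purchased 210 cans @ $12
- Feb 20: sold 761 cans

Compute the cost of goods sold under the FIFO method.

COGS = $12,492

Feb 20, 761 sold [FIFO — oldest first]: 153 @ $18 + 314 @ $16 + 152 @ $17 + 142 @ $15 = $12,492
Ending inventory: 250 @ $15 + 210 @ $12 = $6,270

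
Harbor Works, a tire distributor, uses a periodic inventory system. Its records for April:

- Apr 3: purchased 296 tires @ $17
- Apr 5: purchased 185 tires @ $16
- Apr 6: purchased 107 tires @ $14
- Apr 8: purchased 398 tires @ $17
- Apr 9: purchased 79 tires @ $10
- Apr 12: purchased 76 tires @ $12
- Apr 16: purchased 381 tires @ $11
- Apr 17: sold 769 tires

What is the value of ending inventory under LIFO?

Apr 17, 769 sold [LIFO — newest first]: 381 @ $11 + 76 @ $12 + 79 @ $10 + 233 @ $17 = $9,854
Ending inventory: 296 @ $17 + 185 @ $16 + 107 @ $14 + 165 @ $17 = $12,295
Check: goods available $22,149 = COGS $9,854 + ending $12,295

Ending inventory = $12,295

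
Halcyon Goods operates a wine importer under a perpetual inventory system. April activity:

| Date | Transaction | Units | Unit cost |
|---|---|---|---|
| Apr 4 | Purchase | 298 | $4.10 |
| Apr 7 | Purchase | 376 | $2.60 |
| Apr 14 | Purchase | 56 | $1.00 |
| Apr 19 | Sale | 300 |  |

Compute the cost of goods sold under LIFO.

Apr 19, 300 sold [LIFO — newest first]: 56 @ $1.00 + 244 @ $2.60 = $690.40
Ending inventory: 298 @ $4.10 + 132 @ $2.60 = $1,565.00

COGS = $690.40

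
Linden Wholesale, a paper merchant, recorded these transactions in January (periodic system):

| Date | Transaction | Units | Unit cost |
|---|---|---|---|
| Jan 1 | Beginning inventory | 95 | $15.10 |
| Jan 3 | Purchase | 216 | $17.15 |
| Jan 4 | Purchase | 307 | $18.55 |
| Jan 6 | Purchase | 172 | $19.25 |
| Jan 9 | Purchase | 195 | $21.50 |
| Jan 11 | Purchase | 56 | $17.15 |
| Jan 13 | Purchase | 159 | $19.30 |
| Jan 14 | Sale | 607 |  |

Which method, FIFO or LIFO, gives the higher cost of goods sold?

LIFO

FIFO COGS: 95 @ $15.10 + 216 @ $17.15 + 296 @ $18.55 = $10,629.70
LIFO COGS: 159 @ $19.30 + 56 @ $17.15 + 195 @ $21.50 + 172 @ $19.25 + 25 @ $18.55 = $11,996.35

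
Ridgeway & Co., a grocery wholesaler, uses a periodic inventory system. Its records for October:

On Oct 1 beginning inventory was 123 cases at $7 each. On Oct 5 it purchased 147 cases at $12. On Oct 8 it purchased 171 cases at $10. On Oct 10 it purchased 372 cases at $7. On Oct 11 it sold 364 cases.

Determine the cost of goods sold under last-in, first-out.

Oct 11, 364 sold [LIFO — newest first]: 364 @ $7 = $2,548
Ending inventory: 123 @ $7 + 147 @ $12 + 171 @ $10 + 8 @ $7 = $4,391
Check: goods available $6,939 = COGS $2,548 + ending $4,391

COGS = $2,548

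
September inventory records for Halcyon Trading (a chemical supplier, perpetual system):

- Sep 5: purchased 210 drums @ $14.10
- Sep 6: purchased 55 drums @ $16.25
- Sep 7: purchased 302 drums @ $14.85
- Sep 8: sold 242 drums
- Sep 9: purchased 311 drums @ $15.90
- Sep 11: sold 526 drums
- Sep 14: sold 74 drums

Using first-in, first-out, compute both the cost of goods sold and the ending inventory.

Sep 8, 242 sold [FIFO — oldest first]: 210 @ $14.10 + 32 @ $16.25 = $3,481.00
Sep 11, 526 sold [FIFO — oldest first]: 23 @ $16.25 + 302 @ $14.85 + 201 @ $15.90 = $8,054.35
Sep 14, 74 sold [FIFO — oldest first]: 74 @ $15.90 = $1,176.60
Total COGS = $3,481.00 + $8,054.35 + $1,176.60 = $12,711.95
Ending inventory: 36 @ $15.90 = $572.40

COGS = $12,711.95; ending inventory = $572.40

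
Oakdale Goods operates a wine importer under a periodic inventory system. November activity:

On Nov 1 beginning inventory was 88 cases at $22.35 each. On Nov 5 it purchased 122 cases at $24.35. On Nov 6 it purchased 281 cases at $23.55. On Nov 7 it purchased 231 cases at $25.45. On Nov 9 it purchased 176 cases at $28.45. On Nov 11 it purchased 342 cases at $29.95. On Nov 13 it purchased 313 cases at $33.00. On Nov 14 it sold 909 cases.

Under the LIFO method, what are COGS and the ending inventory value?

Nov 14, 909 sold [LIFO — newest first]: 313 @ $33.00 + 342 @ $29.95 + 176 @ $28.45 + 78 @ $25.45 = $27,564.20
Ending inventory: 88 @ $22.35 + 122 @ $24.35 + 281 @ $23.55 + 153 @ $25.45 = $15,448.90
Check: goods available $43,013.10 = COGS $27,564.20 + ending $15,448.90

COGS = $27,564.20; ending inventory = $15,448.90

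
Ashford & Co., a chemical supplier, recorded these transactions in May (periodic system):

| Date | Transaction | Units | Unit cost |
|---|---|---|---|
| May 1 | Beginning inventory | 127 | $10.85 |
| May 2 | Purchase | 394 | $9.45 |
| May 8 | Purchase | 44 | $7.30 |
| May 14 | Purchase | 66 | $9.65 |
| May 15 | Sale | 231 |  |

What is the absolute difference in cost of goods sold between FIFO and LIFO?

$259.20

FIFO COGS: 127 @ $10.85 + 104 @ $9.45 = $2,360.75
LIFO COGS: 66 @ $9.65 + 44 @ $7.30 + 121 @ $9.45 = $2,101.55
Difference = |$2,360.75 − $2,101.55| = $259.20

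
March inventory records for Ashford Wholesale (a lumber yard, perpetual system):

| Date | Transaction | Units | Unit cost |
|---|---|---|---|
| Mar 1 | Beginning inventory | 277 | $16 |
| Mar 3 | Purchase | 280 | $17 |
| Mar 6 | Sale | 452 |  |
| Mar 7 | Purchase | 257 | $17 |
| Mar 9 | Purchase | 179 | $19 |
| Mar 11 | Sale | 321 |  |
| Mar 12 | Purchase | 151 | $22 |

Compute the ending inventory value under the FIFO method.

Ending inventory = $7,420

Mar 6, 452 sold [FIFO — oldest first]: 277 @ $16 + 175 @ $17 = $7,407
Mar 11, 321 sold [FIFO — oldest first]: 105 @ $17 + 216 @ $17 = $5,457
Total COGS = $7,407 + $5,457 = $12,864
Ending inventory: 41 @ $17 + 179 @ $19 + 151 @ $22 = $7,420
Check: goods available $20,284 = COGS $12,864 + ending $7,420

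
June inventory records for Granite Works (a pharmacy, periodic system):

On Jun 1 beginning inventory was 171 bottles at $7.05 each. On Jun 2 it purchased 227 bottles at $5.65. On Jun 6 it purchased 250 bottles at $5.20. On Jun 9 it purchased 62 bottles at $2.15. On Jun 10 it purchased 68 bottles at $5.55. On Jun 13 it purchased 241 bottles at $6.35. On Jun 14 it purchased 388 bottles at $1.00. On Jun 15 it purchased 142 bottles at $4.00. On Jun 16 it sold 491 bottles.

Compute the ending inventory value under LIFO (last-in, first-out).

Jun 16, 491 sold [LIFO — newest first]: 142 @ $4.00 + 349 @ $1.00 = $917.00
Ending inventory: 171 @ $7.05 + 227 @ $5.65 + 250 @ $5.20 + 62 @ $2.15 + 68 @ $5.55 + 241 @ $6.35 + 39 @ $1.00 = $5,868.15

Ending inventory = $5,868.15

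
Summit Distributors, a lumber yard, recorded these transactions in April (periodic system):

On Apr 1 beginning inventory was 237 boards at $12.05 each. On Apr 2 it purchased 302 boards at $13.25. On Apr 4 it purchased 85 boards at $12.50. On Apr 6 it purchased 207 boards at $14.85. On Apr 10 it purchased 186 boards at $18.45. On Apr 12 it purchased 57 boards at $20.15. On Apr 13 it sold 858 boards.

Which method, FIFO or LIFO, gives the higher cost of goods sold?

LIFO

FIFO COGS: 237 @ $12.05 + 302 @ $13.25 + 85 @ $12.50 + 207 @ $14.85 + 27 @ $18.45 = $11,491.95
LIFO COGS: 57 @ $20.15 + 186 @ $18.45 + 207 @ $14.85 + 85 @ $12.50 + 302 @ $13.25 + 21 @ $12.05 = $12,971.25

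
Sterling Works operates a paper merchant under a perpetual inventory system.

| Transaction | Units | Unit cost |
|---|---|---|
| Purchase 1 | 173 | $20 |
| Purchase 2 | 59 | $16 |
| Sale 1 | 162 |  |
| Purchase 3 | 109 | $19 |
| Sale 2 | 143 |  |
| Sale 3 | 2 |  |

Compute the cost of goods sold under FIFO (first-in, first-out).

COGS = $5,829

Sale 1 (162) [FIFO — oldest first]: 162 @ $20 = $3,240
Sale 2 (143) [FIFO — oldest first]: 11 @ $20 + 59 @ $16 + 73 @ $19 = $2,551
Sale 3 (2) [FIFO — oldest first]: 2 @ $19 = $38
Total COGS = $3,240 + $2,551 + $38 = $5,829
Ending inventory: 34 @ $19 = $646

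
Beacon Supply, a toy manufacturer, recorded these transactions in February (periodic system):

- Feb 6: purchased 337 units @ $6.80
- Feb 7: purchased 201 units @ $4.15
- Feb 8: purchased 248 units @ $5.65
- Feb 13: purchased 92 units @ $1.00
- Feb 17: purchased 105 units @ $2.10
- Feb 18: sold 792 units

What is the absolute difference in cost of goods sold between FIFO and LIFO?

FIFO COGS: 337 @ $6.80 + 201 @ $4.15 + 248 @ $5.65 + 6 @ $1.00 = $4,532.95
LIFO COGS: 105 @ $2.10 + 92 @ $1.00 + 248 @ $5.65 + 201 @ $4.15 + 146 @ $6.80 = $3,540.65
Difference = |$4,532.95 − $3,540.65| = $992.30

$992.30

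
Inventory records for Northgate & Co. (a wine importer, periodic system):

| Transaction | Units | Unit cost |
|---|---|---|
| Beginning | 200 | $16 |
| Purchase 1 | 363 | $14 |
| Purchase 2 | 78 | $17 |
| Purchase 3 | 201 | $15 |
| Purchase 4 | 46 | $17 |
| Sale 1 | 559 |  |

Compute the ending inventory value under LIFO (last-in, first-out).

Sale 1 (559) [LIFO — newest first]: 46 @ $17 + 201 @ $15 + 78 @ $17 + 234 @ $14 = $8,399
Ending inventory: 200 @ $16 + 129 @ $14 = $5,006
Check: goods available $13,405 = COGS $8,399 + ending $5,006

Ending inventory = $5,006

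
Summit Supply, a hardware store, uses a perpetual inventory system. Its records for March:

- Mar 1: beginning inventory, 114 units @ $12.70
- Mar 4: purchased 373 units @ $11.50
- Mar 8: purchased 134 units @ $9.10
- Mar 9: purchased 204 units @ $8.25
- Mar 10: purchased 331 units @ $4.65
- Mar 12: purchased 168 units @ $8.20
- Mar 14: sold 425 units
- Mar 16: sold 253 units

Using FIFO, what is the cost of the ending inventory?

Mar 14, 425 sold [FIFO — oldest first]: 114 @ $12.70 + 311 @ $11.50 = $5,024.30
Mar 16, 253 sold [FIFO — oldest first]: 62 @ $11.50 + 134 @ $9.10 + 57 @ $8.25 = $2,402.65
Total COGS = $5,024.30 + $2,402.65 = $7,426.95
Ending inventory: 147 @ $8.25 + 331 @ $4.65 + 168 @ $8.20 = $4,129.50
Check: goods available $11,556.45 = COGS $7,426.95 + ending $4,129.50

Ending inventory = $4,129.50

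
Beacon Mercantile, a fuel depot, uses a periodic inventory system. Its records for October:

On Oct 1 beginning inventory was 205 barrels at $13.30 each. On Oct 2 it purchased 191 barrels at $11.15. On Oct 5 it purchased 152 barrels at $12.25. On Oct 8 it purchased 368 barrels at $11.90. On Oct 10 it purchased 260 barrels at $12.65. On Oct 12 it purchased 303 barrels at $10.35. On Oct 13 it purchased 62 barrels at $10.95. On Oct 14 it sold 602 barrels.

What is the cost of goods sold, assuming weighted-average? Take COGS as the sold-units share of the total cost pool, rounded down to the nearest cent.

COGS = $7,110.43

Oct 14, sell 602: 602/1541 × $18,201.30 → $7,110.43
Ending inventory (cost pool remaining) = $11,090.87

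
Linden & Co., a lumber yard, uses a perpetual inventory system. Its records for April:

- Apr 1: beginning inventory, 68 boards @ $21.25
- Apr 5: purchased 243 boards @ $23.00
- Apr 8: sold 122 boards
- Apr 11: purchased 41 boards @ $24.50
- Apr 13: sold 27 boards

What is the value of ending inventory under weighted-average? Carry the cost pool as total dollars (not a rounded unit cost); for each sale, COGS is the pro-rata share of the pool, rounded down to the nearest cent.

After Apr 1: 68 on hand, pool $1,445.00 (≈ $21.2500 each)
After Apr 5: 311 on hand, pool $7,034.00 (≈ $22.6174 each)
Apr 8, sell 122: 122/311 × $7,034.00 → $2,759.31
After Apr 11: 230 on hand, pool $5,279.19 (≈ $22.9530 each)
Apr 13, sell 27: 27/230 × $5,279.19 → $619.73
Total COGS = $2,759.31 + $619.73 = $3,379.04
Ending inventory (cost pool remaining) = $4,659.46

Ending inventory = $4,659.46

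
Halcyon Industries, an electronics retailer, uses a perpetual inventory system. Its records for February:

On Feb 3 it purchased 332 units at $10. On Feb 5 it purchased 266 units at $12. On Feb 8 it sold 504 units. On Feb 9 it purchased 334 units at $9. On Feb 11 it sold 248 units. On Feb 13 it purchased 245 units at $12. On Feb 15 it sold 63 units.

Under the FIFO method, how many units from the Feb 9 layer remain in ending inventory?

117

Feb 8, 504 sold [FIFO — oldest first]: 332 @ $10 + 172 @ $12 = $5,384
Feb 11, 248 sold [FIFO — oldest first]: 94 @ $12 + 154 @ $9 = $2,514
Feb 15, 63 sold [FIFO — oldest first]: 63 @ $9 = $567
Total COGS = $5,384 + $2,514 + $567 = $8,465
Ending inventory: 117 @ $9 + 245 @ $12 = $3,993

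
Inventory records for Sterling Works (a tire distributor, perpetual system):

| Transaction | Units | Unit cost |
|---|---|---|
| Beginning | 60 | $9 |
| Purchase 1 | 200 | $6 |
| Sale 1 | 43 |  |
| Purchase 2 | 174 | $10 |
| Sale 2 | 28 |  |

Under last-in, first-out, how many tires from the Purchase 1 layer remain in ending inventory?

Sale 1 (43) [LIFO — newest first]: 43 @ $6 = $258
Sale 2 (28) [LIFO — newest first]: 28 @ $10 = $280
Total COGS = $258 + $280 = $538
Ending inventory: 60 @ $9 + 157 @ $6 + 146 @ $10 = $2,942

157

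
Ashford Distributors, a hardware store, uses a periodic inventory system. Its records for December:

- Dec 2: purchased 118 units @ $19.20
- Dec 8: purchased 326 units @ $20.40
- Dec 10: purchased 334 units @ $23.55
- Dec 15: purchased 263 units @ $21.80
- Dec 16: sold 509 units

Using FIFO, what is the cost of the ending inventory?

Dec 16, 509 sold [FIFO — oldest first]: 118 @ $19.20 + 326 @ $20.40 + 65 @ $23.55 = $10,446.75
Ending inventory: 269 @ $23.55 + 263 @ $21.80 = $12,068.35

Ending inventory = $12,068.35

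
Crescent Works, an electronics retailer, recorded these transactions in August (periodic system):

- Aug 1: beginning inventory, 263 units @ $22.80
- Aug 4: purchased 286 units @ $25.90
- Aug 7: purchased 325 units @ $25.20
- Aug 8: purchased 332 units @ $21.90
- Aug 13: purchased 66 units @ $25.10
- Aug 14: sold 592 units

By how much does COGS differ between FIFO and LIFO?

$671.20

FIFO COGS: 263 @ $22.80 + 286 @ $25.90 + 43 @ $25.20 = $14,487.40
LIFO COGS: 66 @ $25.10 + 332 @ $21.90 + 194 @ $25.20 = $13,816.20
Difference = |$14,487.40 − $13,816.20| = $671.20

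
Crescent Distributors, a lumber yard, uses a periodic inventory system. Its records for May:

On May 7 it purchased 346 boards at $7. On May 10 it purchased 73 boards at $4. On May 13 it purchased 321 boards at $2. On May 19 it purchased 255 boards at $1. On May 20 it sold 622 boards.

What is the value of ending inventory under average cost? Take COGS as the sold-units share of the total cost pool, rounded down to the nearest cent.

May 20, sell 622: 622/995 × $3,611.00 → $2,257.32
Ending inventory (cost pool remaining) = $1,353.68

Ending inventory = $1,353.68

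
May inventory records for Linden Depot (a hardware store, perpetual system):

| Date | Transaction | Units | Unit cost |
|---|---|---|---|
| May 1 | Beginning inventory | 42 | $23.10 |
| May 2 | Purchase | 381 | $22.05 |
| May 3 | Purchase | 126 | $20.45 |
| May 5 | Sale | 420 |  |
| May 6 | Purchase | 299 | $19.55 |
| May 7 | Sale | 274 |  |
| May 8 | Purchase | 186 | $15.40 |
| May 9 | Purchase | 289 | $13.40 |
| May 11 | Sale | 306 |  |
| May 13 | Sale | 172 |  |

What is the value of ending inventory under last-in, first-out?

Ending inventory = $3,318.65

May 5, 420 sold [LIFO — newest first]: 126 @ $20.45 + 294 @ $22.05 = $9,059.40
May 7, 274 sold [LIFO — newest first]: 274 @ $19.55 = $5,356.70
May 11, 306 sold [LIFO — newest first]: 289 @ $13.40 + 17 @ $15.40 = $4,134.40
May 13, 172 sold [LIFO — newest first]: 169 @ $15.40 + 3 @ $19.55 = $2,661.25
Total COGS = $9,059.40 + $5,356.70 + $4,134.40 + $2,661.25 = $21,211.75
Ending inventory: 42 @ $23.10 + 87 @ $22.05 + 22 @ $19.55 = $3,318.65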